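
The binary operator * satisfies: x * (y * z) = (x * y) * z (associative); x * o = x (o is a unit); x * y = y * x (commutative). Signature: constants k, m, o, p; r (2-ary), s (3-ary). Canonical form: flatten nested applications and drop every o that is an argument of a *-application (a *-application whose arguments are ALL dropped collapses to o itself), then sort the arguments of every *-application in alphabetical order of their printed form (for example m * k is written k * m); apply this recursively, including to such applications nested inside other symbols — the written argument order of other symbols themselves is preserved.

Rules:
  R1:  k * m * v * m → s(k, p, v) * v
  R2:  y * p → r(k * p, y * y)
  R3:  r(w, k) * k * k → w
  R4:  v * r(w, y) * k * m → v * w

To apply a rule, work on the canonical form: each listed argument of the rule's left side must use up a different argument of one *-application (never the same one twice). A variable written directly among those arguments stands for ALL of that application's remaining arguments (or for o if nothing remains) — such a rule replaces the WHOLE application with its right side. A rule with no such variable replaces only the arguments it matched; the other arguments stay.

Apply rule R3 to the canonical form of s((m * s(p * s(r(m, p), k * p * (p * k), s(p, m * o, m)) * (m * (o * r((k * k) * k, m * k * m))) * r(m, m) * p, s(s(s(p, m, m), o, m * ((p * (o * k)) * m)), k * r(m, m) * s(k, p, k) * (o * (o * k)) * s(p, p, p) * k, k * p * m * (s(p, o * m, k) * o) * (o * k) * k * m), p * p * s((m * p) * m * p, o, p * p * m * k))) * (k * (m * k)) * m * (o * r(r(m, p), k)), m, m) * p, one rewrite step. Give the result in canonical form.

Canonical form:  p * s(k * k * m * m * m * r(r(m, p), k) * s(m * p * p * r(k * k * k, k * m * m) * r(m, m) * s(r(m, p), k * k * p * p, s(p, m, m)), s(s(s(p, m, m), o, k * m * m * p), k * k * k * r(m, m) * s(k, p, k) * s(p, p, p), k * k * k * m * m * p * s(p, m, k)), p * p * s(m * m * p * p, o, k * m * p * p)), m, m)
Match R3:  consume k, k, r(r(m, p), k);  w := r(m, p)
Result:  p * s(m * m * m * r(m, p) * s(m * p * p * r(k * k * k, k * m * m) * r(m, m) * s(r(m, p), k * k * p * p, s(p, m, m)), s(s(s(p, m, m), o, k * m * m * p), k * k * k * r(m, m) * s(k, p, k) * s(p, p, p), k * k * k * m * m * p * s(p, m, k)), p * p * s(m * m * p * p, o, k * m * p * p)), m, m)

Answer: p * s(m * m * m * r(m, p) * s(m * p * p * r(k * k * k, k * m * m) * r(m, m) * s(r(m, p), k * k * p * p, s(p, m, m)), s(s(s(p, m, m), o, k * m * m * p), k * k * k * r(m, m) * s(k, p, k) * s(p, p, p), k * k * k * m * m * p * s(p, m, k)), p * p * s(m * m * p * p, o, k * m * p * p)), m, m)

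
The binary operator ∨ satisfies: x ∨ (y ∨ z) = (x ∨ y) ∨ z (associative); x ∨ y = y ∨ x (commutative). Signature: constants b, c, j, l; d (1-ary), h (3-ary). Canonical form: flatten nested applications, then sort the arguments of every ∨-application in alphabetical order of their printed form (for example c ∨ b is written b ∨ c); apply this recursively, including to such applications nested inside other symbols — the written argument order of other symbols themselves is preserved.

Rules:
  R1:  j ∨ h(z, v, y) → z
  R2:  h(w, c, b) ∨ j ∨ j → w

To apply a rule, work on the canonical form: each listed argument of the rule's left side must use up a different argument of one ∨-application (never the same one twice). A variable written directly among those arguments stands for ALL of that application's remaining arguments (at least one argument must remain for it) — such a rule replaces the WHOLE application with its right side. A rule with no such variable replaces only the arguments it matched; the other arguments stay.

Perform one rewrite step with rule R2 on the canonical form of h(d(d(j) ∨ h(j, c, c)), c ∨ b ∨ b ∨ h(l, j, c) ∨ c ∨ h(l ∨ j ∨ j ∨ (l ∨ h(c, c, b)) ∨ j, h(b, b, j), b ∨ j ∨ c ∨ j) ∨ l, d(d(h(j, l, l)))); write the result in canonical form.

Answer: h(d(d(j) ∨ h(j, c, c)), b ∨ b ∨ c ∨ c ∨ h(c ∨ j ∨ l ∨ l, h(b, b, j), b ∨ c ∨ j ∨ j) ∨ h(l, j, c) ∨ l, d(d(h(j, l, l))))

Derivation:
Canonical form:  h(d(d(j) ∨ h(j, c, c)), b ∨ b ∨ c ∨ c ∨ h(h(c, c, b) ∨ j ∨ j ∨ j ∨ l ∨ l, h(b, b, j), b ∨ c ∨ j ∨ j) ∨ h(l, j, c) ∨ l, d(d(h(j, l, l))))
Match R2:  consume h(c, c, b), j, j;  w := c
Giving:  h(d(d(j) ∨ h(j, c, c)), b ∨ b ∨ c ∨ c ∨ h(c ∨ j ∨ l ∨ l, h(b, b, j), b ∨ c ∨ j ∨ j) ∨ h(l, j, c) ∨ l, d(d(h(j, l, l))))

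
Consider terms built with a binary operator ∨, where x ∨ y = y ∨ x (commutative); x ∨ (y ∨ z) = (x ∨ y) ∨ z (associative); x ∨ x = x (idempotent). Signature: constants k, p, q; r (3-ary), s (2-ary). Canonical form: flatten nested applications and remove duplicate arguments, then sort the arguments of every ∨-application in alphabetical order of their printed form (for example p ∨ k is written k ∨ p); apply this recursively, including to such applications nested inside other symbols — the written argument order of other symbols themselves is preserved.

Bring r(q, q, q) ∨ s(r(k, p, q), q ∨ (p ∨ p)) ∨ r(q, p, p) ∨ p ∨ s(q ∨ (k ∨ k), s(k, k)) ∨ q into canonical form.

Canonicalize subterm:  s(r(k, p, q), q ∨ (p ∨ p))  →  s(r(k, p, q), p ∨ q)
Canonicalize subterm:  s(q ∨ (k ∨ k), s(k, k))  →  s(k ∨ q, s(k, k))
Sort:  p ∨ q ∨ r(q, p, p) ∨ r(q, q, q) ∨ s(k ∨ q, s(k, k)) ∨ s(r(k, p, q), p ∨ q)

Answer: p ∨ q ∨ r(q, p, p) ∨ r(q, q, q) ∨ s(k ∨ q, s(k, k)) ∨ s(r(k, p, q), p ∨ q)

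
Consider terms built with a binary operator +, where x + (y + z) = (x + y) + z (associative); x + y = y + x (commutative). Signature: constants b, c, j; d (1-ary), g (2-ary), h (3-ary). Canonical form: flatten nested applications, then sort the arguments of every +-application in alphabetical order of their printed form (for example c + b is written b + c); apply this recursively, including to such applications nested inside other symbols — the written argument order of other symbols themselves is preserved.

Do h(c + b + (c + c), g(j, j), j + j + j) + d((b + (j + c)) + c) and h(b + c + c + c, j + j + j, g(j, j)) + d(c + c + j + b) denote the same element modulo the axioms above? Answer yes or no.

Left:  h(c + b + (c + c), g(j, j), j + j + j) + d((b + (j + c)) + c)
  Simplify inside:  h(c + b + (c + c), g(j, j), j + j + j)  →  h(b + c + c + c, g(j, j), j + j + j)
  Canonicalize subterm:  d((b + (j + c)) + c)  →  d(b + c + c + j)
  Order the arguments:  d(b + c + c + j) + h(b + c + c + c, g(j, j), j + j + j)
Right:  h(b + c + c + c, j + j + j, g(j, j)) + d(c + c + j + b)
  Canonicalize subterm:  d(c + c + j + b)  →  d(b + c + c + j)
  Sort:  d(b + c + c + j) + h(b + c + c + c, j + j + j, g(j, j))

Answer: no — d(b + c + c + j) + h(b + c + c + c, g(j, j), j + j + j) vs d(b + c + c + j) + h(b + c + c + c, j + j + j, g(j, j))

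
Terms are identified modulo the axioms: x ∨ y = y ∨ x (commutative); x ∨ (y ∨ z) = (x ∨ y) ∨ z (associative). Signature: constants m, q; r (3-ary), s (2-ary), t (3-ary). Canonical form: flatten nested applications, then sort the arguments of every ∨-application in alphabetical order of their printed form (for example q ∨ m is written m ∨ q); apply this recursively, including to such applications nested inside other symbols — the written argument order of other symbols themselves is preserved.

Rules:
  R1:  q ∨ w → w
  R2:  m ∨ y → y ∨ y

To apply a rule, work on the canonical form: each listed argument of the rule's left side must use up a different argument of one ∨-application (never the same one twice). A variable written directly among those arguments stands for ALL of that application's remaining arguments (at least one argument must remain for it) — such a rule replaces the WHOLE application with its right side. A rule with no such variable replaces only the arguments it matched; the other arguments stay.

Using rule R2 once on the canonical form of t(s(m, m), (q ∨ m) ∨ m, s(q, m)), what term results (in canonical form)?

Answer: t(s(m, m), m ∨ m ∨ q ∨ q, s(q, m))

Derivation:
Canonical form:  t(s(m, m), m ∨ m ∨ q, s(q, m))
Match R2:  consume m;  y := m ∨ q
The extension variable absorbs all remaining arguments, so the whole application is rewritten.
New term:  t(s(m, m), m ∨ m ∨ q ∨ q, s(q, m))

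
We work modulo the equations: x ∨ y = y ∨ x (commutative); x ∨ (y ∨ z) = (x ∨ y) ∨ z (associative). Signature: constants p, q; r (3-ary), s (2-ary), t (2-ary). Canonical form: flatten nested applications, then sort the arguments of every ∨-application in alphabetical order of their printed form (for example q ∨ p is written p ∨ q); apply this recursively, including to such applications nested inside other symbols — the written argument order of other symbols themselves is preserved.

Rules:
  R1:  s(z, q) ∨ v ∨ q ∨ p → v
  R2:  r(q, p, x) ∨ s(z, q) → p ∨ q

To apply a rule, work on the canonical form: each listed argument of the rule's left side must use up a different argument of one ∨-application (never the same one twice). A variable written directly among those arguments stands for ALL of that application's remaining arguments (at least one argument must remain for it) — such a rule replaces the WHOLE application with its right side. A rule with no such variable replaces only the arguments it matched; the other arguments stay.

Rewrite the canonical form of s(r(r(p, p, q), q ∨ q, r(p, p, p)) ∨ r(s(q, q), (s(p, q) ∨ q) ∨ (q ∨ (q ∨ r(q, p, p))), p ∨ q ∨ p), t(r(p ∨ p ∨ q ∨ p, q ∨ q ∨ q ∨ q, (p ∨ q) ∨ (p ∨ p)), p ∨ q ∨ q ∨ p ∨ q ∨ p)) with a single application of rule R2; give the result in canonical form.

Answer: s(r(r(p, p, q), q ∨ q, r(p, p, p)) ∨ r(s(q, q), p ∨ q ∨ q ∨ q ∨ q, p ∨ p ∨ q), t(r(p ∨ p ∨ p ∨ q, q ∨ q ∨ q ∨ q, p ∨ p ∨ p ∨ q), p ∨ p ∨ p ∨ q ∨ q ∨ q))

Derivation:
Canonical form:  s(r(r(p, p, q), q ∨ q, r(p, p, p)) ∨ r(s(q, q), q ∨ q ∨ q ∨ r(q, p, p) ∨ s(p, q), p ∨ p ∨ q), t(r(p ∨ p ∨ p ∨ q, q ∨ q ∨ q ∨ q, p ∨ p ∨ p ∨ q), p ∨ p ∨ p ∨ q ∨ q ∨ q))
Match R2:  consume r(q, p, p), s(p, q);  x := p, z := p
Giving:  s(r(r(p, p, q), q ∨ q, r(p, p, p)) ∨ r(s(q, q), p ∨ q ∨ q ∨ q ∨ q, p ∨ p ∨ q), t(r(p ∨ p ∨ p ∨ q, q ∨ q ∨ q ∨ q, p ∨ p ∨ p ∨ q), p ∨ p ∨ p ∨ q ∨ q ∨ q))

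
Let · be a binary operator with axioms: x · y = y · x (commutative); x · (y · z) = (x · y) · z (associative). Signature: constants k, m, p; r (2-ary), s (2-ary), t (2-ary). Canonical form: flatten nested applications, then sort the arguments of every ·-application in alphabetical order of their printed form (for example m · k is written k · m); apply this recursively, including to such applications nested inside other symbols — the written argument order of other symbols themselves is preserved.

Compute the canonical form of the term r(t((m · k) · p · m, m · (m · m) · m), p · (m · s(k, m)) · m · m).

Descend into:  p · (m · s(k, m)) · m · m
Flatten:  p · m · s(k, m) · m · m
Sort arguments:  m · m · m · p · s(k, m)
Reassemble:  r(t(k · m · m · p, m · m · m · m), m · m · m · p · s(k, m))

Answer: r(t(k · m · m · p, m · m · m · m), m · m · m · p · s(k, m))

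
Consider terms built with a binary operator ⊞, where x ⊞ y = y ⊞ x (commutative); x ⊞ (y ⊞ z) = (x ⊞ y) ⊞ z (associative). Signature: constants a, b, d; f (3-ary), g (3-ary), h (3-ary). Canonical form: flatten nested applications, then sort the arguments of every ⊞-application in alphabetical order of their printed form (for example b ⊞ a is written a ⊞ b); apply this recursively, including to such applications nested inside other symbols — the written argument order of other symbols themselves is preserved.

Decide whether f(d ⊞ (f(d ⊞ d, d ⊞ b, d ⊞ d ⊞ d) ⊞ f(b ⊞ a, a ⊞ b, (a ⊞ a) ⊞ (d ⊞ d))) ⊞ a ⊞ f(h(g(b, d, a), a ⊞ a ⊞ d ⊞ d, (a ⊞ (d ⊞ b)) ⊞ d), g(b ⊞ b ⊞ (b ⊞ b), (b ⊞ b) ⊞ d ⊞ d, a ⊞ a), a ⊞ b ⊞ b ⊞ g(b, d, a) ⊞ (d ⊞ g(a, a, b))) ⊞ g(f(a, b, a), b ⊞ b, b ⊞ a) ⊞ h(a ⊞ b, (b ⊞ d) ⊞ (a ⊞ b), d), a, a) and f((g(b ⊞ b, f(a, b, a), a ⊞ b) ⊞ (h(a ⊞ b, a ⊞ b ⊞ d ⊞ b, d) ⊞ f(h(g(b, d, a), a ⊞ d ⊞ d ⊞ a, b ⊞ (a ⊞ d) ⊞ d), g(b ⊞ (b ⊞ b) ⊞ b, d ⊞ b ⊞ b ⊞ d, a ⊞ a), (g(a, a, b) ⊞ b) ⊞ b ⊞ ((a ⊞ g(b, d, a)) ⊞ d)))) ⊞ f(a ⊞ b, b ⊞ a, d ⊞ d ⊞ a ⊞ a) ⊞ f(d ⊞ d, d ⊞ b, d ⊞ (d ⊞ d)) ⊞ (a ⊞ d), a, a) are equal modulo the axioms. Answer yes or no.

Left:  f(d ⊞ (f(d ⊞ d, d ⊞ b, d ⊞ d ⊞ d) ⊞ f(b ⊞ a, a ⊞ b, (a ⊞ a) ⊞ (d ⊞ d))) ⊞ a ⊞ f(h(g(b, d, a), a ⊞ a ⊞ d ⊞ d, (a ⊞ (d ⊞ b)) ⊞ d), g(b ⊞ b ⊞ (b ⊞ b), (b ⊞ b) ⊞ d ⊞ d, a ⊞ a), a ⊞ b ⊞ b ⊞ g(b, d, a) ⊞ (d ⊞ g(a, a, b))) ⊞ g(f(a, b, a), b ⊞ b, b ⊞ a) ⊞ h(a ⊞ b, (b ⊞ d) ⊞ (a ⊞ b), d), a, a)
  Focus inside:  d ⊞ (f(d ⊞ d, d ⊞ b, d ⊞ d ⊞ d) ⊞ f(b ⊞ a, a ⊞ b, (a ⊞ a) ⊞ (d ⊞ d))) ⊞ a ⊞ f(h(g(b, d, a), a ⊞ a ⊞ d ⊞ d, (a ⊞ (d ⊞ b)) ⊞ d), g(b ⊞ b ⊞ (b ⊞ b), (b ⊞ b) ⊞ d ⊞ d, a ⊞ a), a ⊞ b ⊞ b ⊞ g(b, d, a) ⊞ (d ⊞ g(a, a, b))) ⊞ g(f(a, b, a), b ⊞ b, b ⊞ a) ⊞ h(a ⊞ b, (b ⊞ d) ⊞ (a ⊞ b), d)
  Un-nest:  d ⊞ f(d ⊞ d, d ⊞ b, d ⊞ d ⊞ d) ⊞ f(b ⊞ a, a ⊞ b, (a ⊞ a) ⊞ (d ⊞ d)) ⊞ a ⊞ f(h(g(b, d, a), a ⊞ a ⊞ d ⊞ d, (a ⊞ (d ⊞ b)) ⊞ d), g(b ⊞ b ⊞ (b ⊞ b), (b ⊞ b) ⊞ d ⊞ d, a ⊞ a), a ⊞ b ⊞ b ⊞ g(b, d, a) ⊞ (d ⊞ g(a, a, b))) ⊞ g(f(a, b, a), b ⊞ b, b ⊞ a) ⊞ h(a ⊞ b, (b ⊞ d) ⊞ (a ⊞ b), d)
  Canonicalize subterm:  f(d ⊞ d, d ⊞ b, d ⊞ d ⊞ d)  →  f(d ⊞ d, b ⊞ d, d ⊞ d ⊞ d)
  Simplify inside:  f(b ⊞ a, a ⊞ b, (a ⊞ a) ⊞ (d ⊞ d))  →  f(a ⊞ b, a ⊞ b, a ⊞ a ⊞ d ⊞ d)
  Inside:  f(h(g(b, d, a), a ⊞ a ⊞ d ⊞ d, (a ⊞ (d ⊞ b)) ⊞ d), g(b ⊞ b ⊞ (b ⊞ b), (b ⊞ b) ⊞ d ⊞ d, a ⊞ a), a ⊞ b ⊞ b ⊞ g(b, d, a) ⊞ (d ⊞ g(a, a, b)))  →  f(h(g(b, d, a), a ⊞ a ⊞ d ⊞ d, a ⊞ b ⊞ d ⊞ d), g(b ⊞ b ⊞ b ⊞ b, b ⊞ b ⊞ d ⊞ d, a ⊞ a), a ⊞ b ⊞ b ⊞ d ⊞ g(a, a, b) ⊞ g(b, d, a))
  Order the arguments:  a ⊞ d ⊞ f(a ⊞ b, a ⊞ b, a ⊞ a ⊞ d ⊞ d) ⊞ f(d ⊞ d, b ⊞ d, d ⊞ d ⊞ d) ⊞ f(h(g(b, d, a), a ⊞ a ⊞ d ⊞ d, a ⊞ b ⊞ d ⊞ d), g(b ⊞ b ⊞ b ⊞ b, b ⊞ b ⊞ d ⊞ d, a ⊞ a), a ⊞ b ⊞ b ⊞ d ⊞ g(a, a, b) ⊞ g(b, d, a)) ⊞ g(f(a, b, a), b ⊞ b, a ⊞ b) ⊞ h(a ⊞ b, a ⊞ b ⊞ b ⊞ d, d)
  Reassemble:  f(a ⊞ d ⊞ f(a ⊞ b, a ⊞ b, a ⊞ a ⊞ d ⊞ d) ⊞ f(d ⊞ d, b ⊞ d, d ⊞ d ⊞ d) ⊞ f(h(g(b, d, a), a ⊞ a ⊞ d ⊞ d, a ⊞ b ⊞ d ⊞ d), g(b ⊞ b ⊞ b ⊞ b, b ⊞ b ⊞ d ⊞ d, a ⊞ a), a ⊞ b ⊞ b ⊞ d ⊞ g(a, a, b) ⊞ g(b, d, a)) ⊞ g(f(a, b, a), b ⊞ b, a ⊞ b) ⊞ h(a ⊞ b, a ⊞ b ⊞ b ⊞ d, d), a, a)
Right:  f((g(b ⊞ b, f(a, b, a), a ⊞ b) ⊞ (h(a ⊞ b, a ⊞ b ⊞ d ⊞ b, d) ⊞ f(h(g(b, d, a), a ⊞ d ⊞ d ⊞ a, b ⊞ (a ⊞ d) ⊞ d), g(b ⊞ (b ⊞ b) ⊞ b, d ⊞ b ⊞ b ⊞ d, a ⊞ a), (g(a, a, b) ⊞ b) ⊞ b ⊞ ((a ⊞ g(b, d, a)) ⊞ d)))) ⊞ f(a ⊞ b, b ⊞ a, d ⊞ d ⊞ a ⊞ a) ⊞ f(d ⊞ d, d ⊞ b, d ⊞ (d ⊞ d)) ⊞ (a ⊞ d), a, a)
  Work inside:  (g(b ⊞ b, f(a, b, a), a ⊞ b) ⊞ (h(a ⊞ b, a ⊞ b ⊞ d ⊞ b, d) ⊞ f(h(g(b, d, a), a ⊞ d ⊞ d ⊞ a, b ⊞ (a ⊞ d) ⊞ d), g(b ⊞ (b ⊞ b) ⊞ b, d ⊞ b ⊞ b ⊞ d, a ⊞ a), (g(a, a, b) ⊞ b) ⊞ b ⊞ ((a ⊞ g(b, d, a)) ⊞ d)))) ⊞ f(a ⊞ b, b ⊞ a, d ⊞ d ⊞ a ⊞ a) ⊞ f(d ⊞ d, d ⊞ b, d ⊞ (d ⊞ d)) ⊞ (a ⊞ d)
  Merge nested applications:  g(b ⊞ b, f(a, b, a), a ⊞ b) ⊞ h(a ⊞ b, a ⊞ b ⊞ d ⊞ b, d) ⊞ f(h(g(b, d, a), a ⊞ d ⊞ d ⊞ a, b ⊞ (a ⊞ d) ⊞ d), g(b ⊞ (b ⊞ b) ⊞ b, d ⊞ b ⊞ b ⊞ d, a ⊞ a), (g(a, a, b) ⊞ b) ⊞ b ⊞ ((a ⊞ g(b, d, a)) ⊞ d)) ⊞ f(a ⊞ b, b ⊞ a, d ⊞ d ⊞ a ⊞ a) ⊞ f(d ⊞ d, d ⊞ b, d ⊞ (d ⊞ d)) ⊞ a ⊞ d
  Canonicalize subterm:  h(a ⊞ b, a ⊞ b ⊞ d ⊞ b, d)  →  h(a ⊞ b, a ⊞ b ⊞ b ⊞ d, d)
  Inside:  f(h(g(b, d, a), a ⊞ d ⊞ d ⊞ a, b ⊞ (a ⊞ d) ⊞ d), g(b ⊞ (b ⊞ b) ⊞ b, d ⊞ b ⊞ b ⊞ d, a ⊞ a), (g(a, a, b) ⊞ b) ⊞ b ⊞ ((a ⊞ g(b, d, a)) ⊞ d))  →  f(h(g(b, d, a), a ⊞ a ⊞ d ⊞ d, a ⊞ b ⊞ d ⊞ d), g(b ⊞ b ⊞ b ⊞ b, b ⊞ b ⊞ d ⊞ d, a ⊞ a), a ⊞ b ⊞ b ⊞ d ⊞ g(a, a, b) ⊞ g(b, d, a))
  Canonicalize subterm:  f(a ⊞ b, b ⊞ a, d ⊞ d ⊞ a ⊞ a)  →  f(a ⊞ b, a ⊞ b, a ⊞ a ⊞ d ⊞ d)
  Order the arguments:  a ⊞ d ⊞ f(a ⊞ b, a ⊞ b, a ⊞ a ⊞ d ⊞ d) ⊞ f(d ⊞ d, b ⊞ d, d ⊞ d ⊞ d) ⊞ f(h(g(b, d, a), a ⊞ a ⊞ d ⊞ d, a ⊞ b ⊞ d ⊞ d), g(b ⊞ b ⊞ b ⊞ b, b ⊞ b ⊞ d ⊞ d, a ⊞ a), a ⊞ b ⊞ b ⊞ d ⊞ g(a, a, b) ⊞ g(b, d, a)) ⊞ g(b ⊞ b, f(a, b, a), a ⊞ b) ⊞ h(a ⊞ b, a ⊞ b ⊞ b ⊞ d, d)
  Put back:  f(a ⊞ d ⊞ f(a ⊞ b, a ⊞ b, a ⊞ a ⊞ d ⊞ d) ⊞ f(d ⊞ d, b ⊞ d, d ⊞ d ⊞ d) ⊞ f(h(g(b, d, a), a ⊞ a ⊞ d ⊞ d, a ⊞ b ⊞ d ⊞ d), g(b ⊞ b ⊞ b ⊞ b, b ⊞ b ⊞ d ⊞ d, a ⊞ a), a ⊞ b ⊞ b ⊞ d ⊞ g(a, a, b) ⊞ g(b, d, a)) ⊞ g(b ⊞ b, f(a, b, a), a ⊞ b) ⊞ h(a ⊞ b, a ⊞ b ⊞ b ⊞ d, d), a, a)

Answer: no — f(a ⊞ d ⊞ f(a ⊞ b, a ⊞ b, a ⊞ a ⊞ d ⊞ d) ⊞ f(d ⊞ d, b ⊞ d, d ⊞ d ⊞ d) ⊞ f(h(g(b, d, a), a ⊞ a ⊞ d ⊞ d, a ⊞ b ⊞ d ⊞ d), g(b ⊞ b ⊞ b ⊞ b, b ⊞ b ⊞ d ⊞ d, a ⊞ a), a ⊞ b ⊞ b ⊞ d ⊞ g(a, a, b) ⊞ g(b, d, a)) ⊞ g(f(a, b, a), b ⊞ b, a ⊞ b) ⊞ h(a ⊞ b, a ⊞ b ⊞ b ⊞ d, d), a, a) vs f(a ⊞ d ⊞ f(a ⊞ b, a ⊞ b, a ⊞ a ⊞ d ⊞ d) ⊞ f(d ⊞ d, b ⊞ d, d ⊞ d ⊞ d) ⊞ f(h(g(b, d, a), a ⊞ a ⊞ d ⊞ d, a ⊞ b ⊞ d ⊞ d), g(b ⊞ b ⊞ b ⊞ b, b ⊞ b ⊞ d ⊞ d, a ⊞ a), a ⊞ b ⊞ b ⊞ d ⊞ g(a, a, b) ⊞ g(b, d, a)) ⊞ g(b ⊞ b, f(a, b, a), a ⊞ b) ⊞ h(a ⊞ b, a ⊞ b ⊞ b ⊞ d, d), a, a)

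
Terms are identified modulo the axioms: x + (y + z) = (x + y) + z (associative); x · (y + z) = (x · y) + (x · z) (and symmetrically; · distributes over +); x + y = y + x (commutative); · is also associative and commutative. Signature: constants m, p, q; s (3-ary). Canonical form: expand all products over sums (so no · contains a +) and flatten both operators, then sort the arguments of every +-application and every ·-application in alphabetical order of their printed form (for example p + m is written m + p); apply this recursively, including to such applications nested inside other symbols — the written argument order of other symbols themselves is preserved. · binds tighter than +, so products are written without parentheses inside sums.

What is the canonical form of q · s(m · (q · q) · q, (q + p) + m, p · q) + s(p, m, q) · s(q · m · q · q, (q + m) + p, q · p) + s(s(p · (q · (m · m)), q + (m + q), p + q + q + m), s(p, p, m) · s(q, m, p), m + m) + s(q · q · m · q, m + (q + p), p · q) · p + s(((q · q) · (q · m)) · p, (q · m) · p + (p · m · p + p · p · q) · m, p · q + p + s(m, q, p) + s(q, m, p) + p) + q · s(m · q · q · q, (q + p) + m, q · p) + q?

Distribute:  q · s(m · q · q · q, m + p + q, p · q) + s(m · q · q · q, m + p + q, p · q) · s(p, m, q) + s(s(m · m · p · q, m + q + q, m + p + q + q), s(p, p, m) · s(q, m, p), m + m) + p · s(m · q · q · q, m + p + q, p · q) + s(m · p · q · q · q, m · m · p · p + m · p · p · q + m · p · q, p + p + p · q + s(m, q, p) + s(q, m, p)) + q · s(m · q · q · q, m + p + q, p · q) + q
Sort arguments:  p · s(m · q · q · q, m + p + q, p · q) + q + q · s(m · q · q · q, m + p + q, p · q) + q · s(m · q · q · q, m + p + q, p · q) + s(m · p · q · q · q, m · m · p · p + m · p · p · q + m · p · q, p + p + p · q + s(m, q, p) + s(q, m, p)) + s(m · q · q · q, m + p + q, p · q) · s(p, m, q) + s(s(m · m · p · q, m + q + q, m + p + q + q), s(p, p, m) · s(q, m, p), m + m)

Answer: p · s(m · q · q · q, m + p + q, p · q) + q + q · s(m · q · q · q, m + p + q, p · q) + q · s(m · q · q · q, m + p + q, p · q) + s(m · p · q · q · q, m · m · p · p + m · p · p · q + m · p · q, p + p + p · q + s(m, q, p) + s(q, m, p)) + s(m · q · q · q, m + p + q, p · q) · s(p, m, q) + s(s(m · m · p · q, m + q + q, m + p + q + q), s(p, p, m) · s(q, m, p), m + m)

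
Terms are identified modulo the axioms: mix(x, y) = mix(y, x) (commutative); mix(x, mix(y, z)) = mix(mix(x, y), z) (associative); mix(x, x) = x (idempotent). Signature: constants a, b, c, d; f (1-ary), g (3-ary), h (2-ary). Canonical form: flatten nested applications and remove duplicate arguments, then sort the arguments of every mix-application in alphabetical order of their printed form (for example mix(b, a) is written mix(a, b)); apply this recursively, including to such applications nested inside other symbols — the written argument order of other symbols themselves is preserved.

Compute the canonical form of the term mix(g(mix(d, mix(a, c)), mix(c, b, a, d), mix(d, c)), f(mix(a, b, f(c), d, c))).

Answer: mix(f(mix(a, b, c, d, f(c))), g(mix(a, c, d), mix(a, b, c, d), mix(c, d)))

Derivation:
Simplify inside:  g(mix(d, mix(a, c)), mix(c, b, a, d), mix(d, c))  →  g(mix(a, c, d), mix(a, b, c, d), mix(c, d))
Simplify inside:  f(mix(a, b, f(c), d, c))  →  f(mix(a, b, c, d, f(c)))
Order the arguments:  mix(f(mix(a, b, c, d, f(c))), g(mix(a, c, d), mix(a, b, c, d), mix(c, d)))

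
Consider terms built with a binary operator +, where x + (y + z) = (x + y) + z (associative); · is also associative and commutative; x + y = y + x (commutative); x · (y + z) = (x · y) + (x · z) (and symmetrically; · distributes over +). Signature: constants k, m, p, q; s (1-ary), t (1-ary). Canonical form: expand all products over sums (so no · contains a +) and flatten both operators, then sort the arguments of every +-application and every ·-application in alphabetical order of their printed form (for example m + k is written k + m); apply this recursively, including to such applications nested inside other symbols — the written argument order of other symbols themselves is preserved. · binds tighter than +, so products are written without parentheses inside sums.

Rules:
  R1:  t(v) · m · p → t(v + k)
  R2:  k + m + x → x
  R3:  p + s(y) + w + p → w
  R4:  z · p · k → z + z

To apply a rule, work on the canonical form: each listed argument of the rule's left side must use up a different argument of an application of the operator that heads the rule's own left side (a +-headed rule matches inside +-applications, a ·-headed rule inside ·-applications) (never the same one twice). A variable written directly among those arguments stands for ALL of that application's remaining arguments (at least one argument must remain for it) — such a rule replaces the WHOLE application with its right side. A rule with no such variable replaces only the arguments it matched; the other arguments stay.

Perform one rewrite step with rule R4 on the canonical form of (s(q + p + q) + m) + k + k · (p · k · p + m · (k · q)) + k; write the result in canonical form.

Canonical form:  k + k + k · k · m · q + k · k · p · p + m + s(p + q + q)
Apply R4:  consuming k, p;  z := k · p
Every leftover argument binds to the variable; the entire application is replaced.
New term:  k + k + k · k · m · q + k · p + k · p + m + s(p + q + q)

Answer: k + k + k · k · m · q + k · p + k · p + m + s(p + q + q)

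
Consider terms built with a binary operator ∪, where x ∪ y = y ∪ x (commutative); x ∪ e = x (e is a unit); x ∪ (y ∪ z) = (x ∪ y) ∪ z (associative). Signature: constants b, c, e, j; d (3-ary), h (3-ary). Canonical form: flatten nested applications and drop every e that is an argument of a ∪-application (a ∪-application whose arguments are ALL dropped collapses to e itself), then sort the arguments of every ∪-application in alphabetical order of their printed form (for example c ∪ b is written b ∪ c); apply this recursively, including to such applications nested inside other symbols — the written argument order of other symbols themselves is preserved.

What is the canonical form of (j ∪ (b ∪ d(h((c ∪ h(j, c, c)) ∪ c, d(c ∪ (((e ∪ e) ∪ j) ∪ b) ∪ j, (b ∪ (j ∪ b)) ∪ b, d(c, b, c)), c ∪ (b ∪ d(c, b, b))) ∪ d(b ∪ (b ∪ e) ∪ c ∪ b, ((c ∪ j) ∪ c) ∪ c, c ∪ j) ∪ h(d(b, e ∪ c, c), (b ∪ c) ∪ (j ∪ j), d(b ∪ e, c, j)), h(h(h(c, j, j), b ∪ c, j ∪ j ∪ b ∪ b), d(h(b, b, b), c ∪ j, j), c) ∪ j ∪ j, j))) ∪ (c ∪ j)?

Answer: b ∪ c ∪ d(d(b ∪ b ∪ b ∪ c, c ∪ c ∪ c ∪ j, c ∪ j) ∪ h(c ∪ c ∪ h(j, c, c), d(b ∪ c ∪ j ∪ j, b ∪ b ∪ b ∪ j, d(c, b, c)), b ∪ c ∪ d(c, b, b)) ∪ h(d(b, c, c), b ∪ c ∪ j ∪ j, d(b, c, j)), h(h(h(c, j, j), b ∪ c, b ∪ b ∪ j ∪ j), d(h(b, b, b), c ∪ j, j), c) ∪ j ∪ j, j) ∪ j ∪ j

Derivation:
Flatten:  j ∪ b ∪ d(h((c ∪ h(j, c, c)) ∪ c, d(c ∪ (((e ∪ e) ∪ j) ∪ b) ∪ j, (b ∪ (j ∪ b)) ∪ b, d(c, b, c)), c ∪ (b ∪ d(c, b, b))) ∪ d(b ∪ (b ∪ e) ∪ c ∪ b, ((c ∪ j) ∪ c) ∪ c, c ∪ j) ∪ h(d(b, e ∪ c, c), (b ∪ c) ∪ (j ∪ j), d(b ∪ e, c, j)), h(h(h(c, j, j), b ∪ c, j ∪ j ∪ b ∪ b), d(h(b, b, b), c ∪ j, j), c) ∪ j ∪ j, j) ∪ c ∪ j
Simplify inside:  d(h((c ∪ h(j, c, c)) ∪ c, d(c ∪ (((e ∪ e) ∪ j) ∪ b) ∪ j, (b ∪ (j ∪ b)) ∪ b, d(c, b, c)), c ∪ (b ∪ d(c, b, b))) ∪ d(b ∪ (b ∪ e) ∪ c ∪ b, ((c ∪ j) ∪ c) ∪ c, c ∪ j) ∪ h(d(b, e ∪ c, c), (b ∪ c) ∪ (j ∪ j), d(b ∪ e, c, j)), h(h(h(c, j, j), b ∪ c, j ∪ j ∪ b ∪ b), d(h(b, b, b), c ∪ j, j), c) ∪ j ∪ j, j)  →  d(d(b ∪ b ∪ b ∪ c, c ∪ c ∪ c ∪ j, c ∪ j) ∪ h(c ∪ c ∪ h(j, c, c), d(b ∪ c ∪ j ∪ j, b ∪ b ∪ b ∪ j, d(c, b, c)), b ∪ c ∪ d(c, b, b)) ∪ h(d(b, c, c), b ∪ c ∪ j ∪ j, d(b, c, j)), h(h(h(c, j, j), b ∪ c, b ∪ b ∪ j ∪ j), d(h(b, b, b), c ∪ j, j), c) ∪ j ∪ j, j)
Sort arguments:  b ∪ c ∪ d(d(b ∪ b ∪ b ∪ c, c ∪ c ∪ c ∪ j, c ∪ j) ∪ h(c ∪ c ∪ h(j, c, c), d(b ∪ c ∪ j ∪ j, b ∪ b ∪ b ∪ j, d(c, b, c)), b ∪ c ∪ d(c, b, b)) ∪ h(d(b, c, c), b ∪ c ∪ j ∪ j, d(b, c, j)), h(h(h(c, j, j), b ∪ c, b ∪ b ∪ j ∪ j), d(h(b, b, b), c ∪ j, j), c) ∪ j ∪ j, j) ∪ j ∪ j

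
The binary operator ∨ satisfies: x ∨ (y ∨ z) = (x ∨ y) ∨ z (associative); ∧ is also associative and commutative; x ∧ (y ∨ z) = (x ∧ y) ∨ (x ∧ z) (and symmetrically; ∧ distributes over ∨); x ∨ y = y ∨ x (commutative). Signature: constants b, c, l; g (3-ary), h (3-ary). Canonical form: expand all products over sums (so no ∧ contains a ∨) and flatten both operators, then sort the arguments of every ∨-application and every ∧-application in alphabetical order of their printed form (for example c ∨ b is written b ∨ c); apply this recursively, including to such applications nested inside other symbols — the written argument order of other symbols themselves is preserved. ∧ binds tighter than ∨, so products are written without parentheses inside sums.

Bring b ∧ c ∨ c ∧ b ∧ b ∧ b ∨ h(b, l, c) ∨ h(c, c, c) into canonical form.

Un-nest:  b ∧ c ∨ b ∧ b ∧ b ∧ c ∨ h(b, l, c) ∨ h(c, c, c)
Order the arguments:  b ∧ b ∧ b ∧ c ∨ b ∧ c ∨ h(b, l, c) ∨ h(c, c, c)

Answer: b ∧ b ∧ b ∧ c ∨ b ∧ c ∨ h(b, l, c) ∨ h(c, c, c)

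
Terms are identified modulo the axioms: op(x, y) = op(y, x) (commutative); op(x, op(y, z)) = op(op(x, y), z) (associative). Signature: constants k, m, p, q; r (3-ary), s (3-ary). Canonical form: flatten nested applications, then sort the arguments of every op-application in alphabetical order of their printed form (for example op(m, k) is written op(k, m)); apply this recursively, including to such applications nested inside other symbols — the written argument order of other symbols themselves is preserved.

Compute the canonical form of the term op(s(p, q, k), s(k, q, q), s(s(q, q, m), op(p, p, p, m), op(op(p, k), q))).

Simplify inside:  s(s(q, q, m), op(p, p, p, m), op(op(p, k), q))  →  s(s(q, q, m), op(m, p, p, p), op(k, p, q))
Order the arguments:  op(s(k, q, q), s(p, q, k), s(s(q, q, m), op(m, p, p, p), op(k, p, q)))

Answer: op(s(k, q, q), s(p, q, k), s(s(q, q, m), op(m, p, p, p), op(k, p, q)))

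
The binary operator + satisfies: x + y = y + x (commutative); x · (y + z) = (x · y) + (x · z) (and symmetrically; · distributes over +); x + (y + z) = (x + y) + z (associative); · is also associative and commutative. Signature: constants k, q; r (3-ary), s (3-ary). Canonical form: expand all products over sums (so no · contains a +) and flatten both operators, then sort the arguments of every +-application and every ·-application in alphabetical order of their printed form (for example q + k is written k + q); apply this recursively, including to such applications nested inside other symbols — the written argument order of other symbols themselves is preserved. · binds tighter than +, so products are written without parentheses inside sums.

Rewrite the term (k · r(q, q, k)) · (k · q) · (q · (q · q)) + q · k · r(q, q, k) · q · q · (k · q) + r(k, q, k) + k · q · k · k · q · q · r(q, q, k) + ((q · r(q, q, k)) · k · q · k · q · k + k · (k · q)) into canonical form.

Un-nest:  k · k · q · q · q · q · r(q, q, k) + k · k · q · q · q · q · r(q, q, k) + r(k, q, k) + k · k · k · q · q · q · r(q, q, k) + k · k · k · q · q · q · r(q, q, k) + k · k · q
Order the arguments:  k · k · k · q · q · q · r(q, q, k) + k · k · k · q · q · q · r(q, q, k) + k · k · q + k · k · q · q · q · q · r(q, q, k) + k · k · q · q · q · q · r(q, q, k) + r(k, q, k)

Answer: k · k · k · q · q · q · r(q, q, k) + k · k · k · q · q · q · r(q, q, k) + k · k · q + k · k · q · q · q · q · r(q, q, k) + k · k · q · q · q · q · r(q, q, k) + r(k, q, k)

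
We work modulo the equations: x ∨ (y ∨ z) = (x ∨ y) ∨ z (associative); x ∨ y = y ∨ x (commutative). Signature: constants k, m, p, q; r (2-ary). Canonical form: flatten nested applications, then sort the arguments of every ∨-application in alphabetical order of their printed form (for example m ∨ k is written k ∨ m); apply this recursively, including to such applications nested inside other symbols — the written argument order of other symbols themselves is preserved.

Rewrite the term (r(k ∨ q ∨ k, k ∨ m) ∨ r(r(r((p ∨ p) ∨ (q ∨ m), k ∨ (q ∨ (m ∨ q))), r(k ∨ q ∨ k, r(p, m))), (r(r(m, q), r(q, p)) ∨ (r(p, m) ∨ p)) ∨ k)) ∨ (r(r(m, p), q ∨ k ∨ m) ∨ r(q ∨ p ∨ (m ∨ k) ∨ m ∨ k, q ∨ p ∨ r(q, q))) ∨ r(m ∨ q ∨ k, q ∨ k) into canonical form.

Answer: r(k ∨ k ∨ m ∨ m ∨ p ∨ q, p ∨ q ∨ r(q, q)) ∨ r(k ∨ k ∨ q, k ∨ m) ∨ r(k ∨ m ∨ q, k ∨ q) ∨ r(r(m, p), k ∨ m ∨ q) ∨ r(r(r(m ∨ p ∨ p ∨ q, k ∨ m ∨ q ∨ q), r(k ∨ k ∨ q, r(p, m))), k ∨ p ∨ r(p, m) ∨ r(r(m, q), r(q, p)))

Derivation:
Flatten:  r(k ∨ q ∨ k, k ∨ m) ∨ r(r(r((p ∨ p) ∨ (q ∨ m), k ∨ (q ∨ (m ∨ q))), r(k ∨ q ∨ k, r(p, m))), (r(r(m, q), r(q, p)) ∨ (r(p, m) ∨ p)) ∨ k) ∨ r(r(m, p), q ∨ k ∨ m) ∨ r(q ∨ p ∨ (m ∨ k) ∨ m ∨ k, q ∨ p ∨ r(q, q)) ∨ r(m ∨ q ∨ k, q ∨ k)
Simplify inside:  r(k ∨ q ∨ k, k ∨ m)  →  r(k ∨ k ∨ q, k ∨ m)
Inside:  r(r(r((p ∨ p) ∨ (q ∨ m), k ∨ (q ∨ (m ∨ q))), r(k ∨ q ∨ k, r(p, m))), (r(r(m, q), r(q, p)) ∨ (r(p, m) ∨ p)) ∨ k)  →  r(r(r(m ∨ p ∨ p ∨ q, k ∨ m ∨ q ∨ q), r(k ∨ k ∨ q, r(p, m))), k ∨ p ∨ r(p, m) ∨ r(r(m, q), r(q, p)))
Inside:  r(r(m, p), q ∨ k ∨ m)  →  r(r(m, p), k ∨ m ∨ q)
Sort:  r(k ∨ k ∨ m ∨ m ∨ p ∨ q, p ∨ q ∨ r(q, q)) ∨ r(k ∨ k ∨ q, k ∨ m) ∨ r(k ∨ m ∨ q, k ∨ q) ∨ r(r(m, p), k ∨ m ∨ q) ∨ r(r(r(m ∨ p ∨ p ∨ q, k ∨ m ∨ q ∨ q), r(k ∨ k ∨ q, r(p, m))), k ∨ p ∨ r(p, m) ∨ r(r(m, q), r(q, p)))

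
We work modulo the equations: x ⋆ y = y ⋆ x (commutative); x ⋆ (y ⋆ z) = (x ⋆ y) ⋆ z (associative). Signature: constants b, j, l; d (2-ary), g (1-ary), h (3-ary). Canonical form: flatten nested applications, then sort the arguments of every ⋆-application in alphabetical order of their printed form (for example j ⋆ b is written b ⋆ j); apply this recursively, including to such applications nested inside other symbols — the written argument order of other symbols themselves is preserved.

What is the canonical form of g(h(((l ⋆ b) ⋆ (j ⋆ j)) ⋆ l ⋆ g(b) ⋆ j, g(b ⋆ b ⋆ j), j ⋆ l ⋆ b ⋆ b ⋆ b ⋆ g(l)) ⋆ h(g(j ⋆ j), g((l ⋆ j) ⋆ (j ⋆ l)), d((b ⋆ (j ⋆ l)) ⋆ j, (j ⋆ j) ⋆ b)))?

Answer: g(h(b ⋆ g(b) ⋆ j ⋆ j ⋆ j ⋆ l ⋆ l, g(b ⋆ b ⋆ j), b ⋆ b ⋆ b ⋆ g(l) ⋆ j ⋆ l) ⋆ h(g(j ⋆ j), g(j ⋆ j ⋆ l ⋆ l), d(b ⋆ j ⋆ j ⋆ l, b ⋆ j ⋆ j)))

Derivation:
Work inside:  h(((l ⋆ b) ⋆ (j ⋆ j)) ⋆ l ⋆ g(b) ⋆ j, g(b ⋆ b ⋆ j), j ⋆ l ⋆ b ⋆ b ⋆ b ⋆ g(l)) ⋆ h(g(j ⋆ j), g((l ⋆ j) ⋆ (j ⋆ l)), d((b ⋆ (j ⋆ l)) ⋆ j, (j ⋆ j) ⋆ b))
Simplify inside:  h(((l ⋆ b) ⋆ (j ⋆ j)) ⋆ l ⋆ g(b) ⋆ j, g(b ⋆ b ⋆ j), j ⋆ l ⋆ b ⋆ b ⋆ b ⋆ g(l))  →  h(b ⋆ g(b) ⋆ j ⋆ j ⋆ j ⋆ l ⋆ l, g(b ⋆ b ⋆ j), b ⋆ b ⋆ b ⋆ g(l) ⋆ j ⋆ l)
Inside:  h(g(j ⋆ j), g((l ⋆ j) ⋆ (j ⋆ l)), d((b ⋆ (j ⋆ l)) ⋆ j, (j ⋆ j) ⋆ b))  →  h(g(j ⋆ j), g(j ⋆ j ⋆ l ⋆ l), d(b ⋆ j ⋆ j ⋆ l, b ⋆ j ⋆ j))
Sort:  h(b ⋆ g(b) ⋆ j ⋆ j ⋆ j ⋆ l ⋆ l, g(b ⋆ b ⋆ j), b ⋆ b ⋆ b ⋆ g(l) ⋆ j ⋆ l) ⋆ h(g(j ⋆ j), g(j ⋆ j ⋆ l ⋆ l), d(b ⋆ j ⋆ j ⋆ l, b ⋆ j ⋆ j))
Put back:  g(h(b ⋆ g(b) ⋆ j ⋆ j ⋆ j ⋆ l ⋆ l, g(b ⋆ b ⋆ j), b ⋆ b ⋆ b ⋆ g(l) ⋆ j ⋆ l) ⋆ h(g(j ⋆ j), g(j ⋆ j ⋆ l ⋆ l), d(b ⋆ j ⋆ j ⋆ l, b ⋆ j ⋆ j)))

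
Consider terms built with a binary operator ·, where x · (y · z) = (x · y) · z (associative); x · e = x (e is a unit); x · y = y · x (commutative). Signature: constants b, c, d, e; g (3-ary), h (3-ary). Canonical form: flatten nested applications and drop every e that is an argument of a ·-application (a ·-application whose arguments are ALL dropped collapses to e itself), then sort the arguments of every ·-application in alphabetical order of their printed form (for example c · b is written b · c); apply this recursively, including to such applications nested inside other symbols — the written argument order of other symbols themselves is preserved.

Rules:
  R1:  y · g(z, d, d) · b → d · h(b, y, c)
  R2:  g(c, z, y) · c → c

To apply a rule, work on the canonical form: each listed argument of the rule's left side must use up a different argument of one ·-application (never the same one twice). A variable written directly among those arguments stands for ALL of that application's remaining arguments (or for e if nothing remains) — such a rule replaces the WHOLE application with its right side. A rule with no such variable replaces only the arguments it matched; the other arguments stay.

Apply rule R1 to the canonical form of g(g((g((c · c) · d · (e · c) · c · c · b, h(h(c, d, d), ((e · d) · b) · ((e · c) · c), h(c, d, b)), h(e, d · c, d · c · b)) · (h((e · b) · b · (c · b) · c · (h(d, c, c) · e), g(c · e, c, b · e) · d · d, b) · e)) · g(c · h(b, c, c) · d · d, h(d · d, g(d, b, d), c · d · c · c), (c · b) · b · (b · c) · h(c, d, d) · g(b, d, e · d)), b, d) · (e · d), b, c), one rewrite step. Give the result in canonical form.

Answer: g(d · g(g(b · c · c · c · c · c · d, h(h(c, d, d), b · c · c · d, h(c, d, b)), h(e, c · d, b · c · d)) · g(c · d · d · h(b, c, c), h(d · d, g(d, b, d), c · c · c · d), d · h(b, b · b · c · c · h(c, d, d), c)) · h(b · b · b · c · c · h(d, c, c), d · d · g(c, c, b), b), b, d), b, c)

Derivation:
Canonical form:  g(d · g(g(b · c · c · c · c · c · d, h(h(c, d, d), b · c · c · d, h(c, d, b)), h(e, c · d, b · c · d)) · g(c · d · d · h(b, c, c), h(d · d, g(d, b, d), c · c · c · d), b · b · b · c · c · g(b, d, d) · h(c, d, d)) · h(b · b · b · c · c · h(d, c, c), d · d · g(c, c, b), b), b, d), b, c)
Apply R1:  consuming b, g(b, d, d);  y := b · b · c · c · h(c, d, d), z := b
The extension variable absorbs all remaining arguments, so the whole application is rewritten.
Giving:  g(d · g(g(b · c · c · c · c · c · d, h(h(c, d, d), b · c · c · d, h(c, d, b)), h(e, c · d, b · c · d)) · g(c · d · d · h(b, c, c), h(d · d, g(d, b, d), c · c · c · d), d · h(b, b · b · c · c · h(c, d, d), c)) · h(b · b · b · c · c · h(d, c, c), d · d · g(c, c, b), b), b, d), b, c)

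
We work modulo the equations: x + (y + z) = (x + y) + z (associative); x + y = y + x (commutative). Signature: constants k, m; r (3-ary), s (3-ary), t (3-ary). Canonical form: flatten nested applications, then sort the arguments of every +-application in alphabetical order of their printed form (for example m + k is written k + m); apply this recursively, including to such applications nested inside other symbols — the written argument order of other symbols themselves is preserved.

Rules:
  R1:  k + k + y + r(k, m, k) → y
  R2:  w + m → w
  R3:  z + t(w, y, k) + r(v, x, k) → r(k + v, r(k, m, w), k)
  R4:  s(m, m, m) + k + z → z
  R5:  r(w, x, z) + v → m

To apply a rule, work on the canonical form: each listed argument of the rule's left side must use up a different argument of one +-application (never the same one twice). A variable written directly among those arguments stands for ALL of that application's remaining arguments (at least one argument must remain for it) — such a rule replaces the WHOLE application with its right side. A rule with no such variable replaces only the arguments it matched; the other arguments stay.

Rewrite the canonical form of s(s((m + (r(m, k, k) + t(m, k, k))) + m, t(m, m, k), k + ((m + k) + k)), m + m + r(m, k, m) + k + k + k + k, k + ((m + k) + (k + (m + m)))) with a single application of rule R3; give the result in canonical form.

Answer: s(s(r(k + m, r(k, m, m), k), t(m, m, k), k + k + k + m), k + k + k + k + m + m + r(m, k, m), k + k + k + m + m + m)

Derivation:
Canonical form:  s(s(m + m + r(m, k, k) + t(m, k, k), t(m, m, k), k + k + k + m), k + k + k + k + m + m + r(m, k, m), k + k + k + m + m + m)
Apply R3:  consuming r(m, k, k), t(m, k, k);  v := m, w := m, x := k, y := k, z := m + m
Every leftover argument binds to the variable; the entire application is replaced.
Result:  s(s(r(k + m, r(k, m, m), k), t(m, m, k), k + k + k + m), k + k + k + k + m + m + r(m, k, m), k + k + k + m + m + m)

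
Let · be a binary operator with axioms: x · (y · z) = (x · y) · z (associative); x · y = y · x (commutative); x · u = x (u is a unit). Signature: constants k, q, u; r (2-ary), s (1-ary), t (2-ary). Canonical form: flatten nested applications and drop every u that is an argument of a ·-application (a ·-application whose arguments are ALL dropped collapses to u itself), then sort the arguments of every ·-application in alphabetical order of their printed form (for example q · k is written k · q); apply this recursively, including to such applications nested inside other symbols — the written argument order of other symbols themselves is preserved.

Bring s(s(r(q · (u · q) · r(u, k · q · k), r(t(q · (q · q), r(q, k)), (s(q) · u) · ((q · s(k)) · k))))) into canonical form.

Focus inside:  (s(q) · u) · ((q · s(k)) · k)
Merge nested applications:  s(q) · u · q · s(k) · k
Unit:  drop u
Order the arguments:  k · q · s(k) · s(q)
Put back:  s(s(r(q · q · r(u, k · k · q), r(t(q · q · q, r(q, k)), k · q · s(k) · s(q)))))

Answer: s(s(r(q · q · r(u, k · k · q), r(t(q · q · q, r(q, k)), k · q · s(k) · s(q)))))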